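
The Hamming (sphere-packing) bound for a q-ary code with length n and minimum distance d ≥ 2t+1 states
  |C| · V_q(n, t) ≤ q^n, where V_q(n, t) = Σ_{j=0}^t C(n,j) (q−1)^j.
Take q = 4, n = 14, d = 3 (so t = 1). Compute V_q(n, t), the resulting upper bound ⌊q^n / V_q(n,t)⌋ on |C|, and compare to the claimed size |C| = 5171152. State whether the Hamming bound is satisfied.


V_q(n, t) = 43, q^n = 268435456, Hamming bound = 6242685, |C| = 5171152 ≤ bound (satisfied).

Step 1: Compute V_q(n, t) = Σ_{j=0}^1 C(n, j) (q−1)^j.
  j = 0: C(14,0)·(3)^0 = 1·1 = 1.
  j = 1: C(14,1)·(3)^1 = 14·3 = 42.
  V_q(n, t) = 1 + 42 = 43.
Step 2: q^n = 4^14 = 268435456.
Step 3: Hamming bound ⌊q^n / V_q(n,t)⌋ = ⌊268435456/43⌋ = 6242685.
Step 4: Compare |C| = 5171152 to 6242685: satisfied.
The claimed |C| lies below the Hamming bound.


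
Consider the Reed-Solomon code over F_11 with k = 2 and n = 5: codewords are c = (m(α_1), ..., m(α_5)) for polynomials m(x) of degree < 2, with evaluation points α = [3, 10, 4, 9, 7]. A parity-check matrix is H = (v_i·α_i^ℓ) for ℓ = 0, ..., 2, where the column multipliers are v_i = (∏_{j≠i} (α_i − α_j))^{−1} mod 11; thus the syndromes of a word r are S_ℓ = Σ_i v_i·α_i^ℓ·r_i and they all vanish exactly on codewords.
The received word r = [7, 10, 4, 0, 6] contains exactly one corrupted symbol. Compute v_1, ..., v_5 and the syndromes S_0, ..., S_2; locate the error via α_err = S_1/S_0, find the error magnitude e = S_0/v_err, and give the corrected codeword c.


S = (7, 4, 7), error at position 2, error magnitude e = 2, c = [7, 8, 4, 0, 6].

Step 1: column multipliers v_i = (∏_{j≠i}(α_i − α_j))^{−1} mod 11.
  i = 1 (α = 3): (3−10)(3−4)(3−9)(3−7) = (−7)·(−1)·(−6)·(−4) = 168 ≡ 3, so v_1 = 3^{−1} = 4 (mod 11).
  i = 2 (α = 10): (10−3)(10−4)(10−9)(10−7) = 7·6·1·3 = 126 ≡ 5, so v_2 = 5^{−1} = 9 (mod 11).
  i = 3 (α = 4): (4−3)(4−10)(4−9)(4−7) = 1·(−6)·(−5)·(−3) = −90 ≡ 9, so v_3 = 9^{−1} = 5 (mod 11).
  i = 4 (α = 9): (9−3)(9−10)(9−4)(9−7) = 6·(−1)·5·2 = −60 ≡ 6, so v_4 = 6^{−1} = 2 (mod 11).
  i = 5 (α = 7): (7−3)(7−10)(7−4)(7−9) = 4·(−3)·3·(−2) = 72 ≡ 6, so v_5 = 6^{−1} = 2 (mod 11).
  v = [4, 9, 5, 2, 2].
Step 2: syndromes of r = [7, 10, 4, 0, 6] (all sums mod 11).
  S_0 = Σ v_i r_i = 4·7 + 9·10 + 5·4 + 2·0 + 2·6 = 150 ≡ 7.
  S_1 = Σ v_i α_i r_i = 4·3·7 + 9·10·10 + 5·4·4 + 2·9·0 + 2·7·6 = 1148 ≡ 4.
  α_i^2 mod 11 = [9, 1, 5, 4, 5].
  S_2 = Σ v_i α_i^2 r_i = 4·9·7 + 9·1·10 + 5·5·4 + 2·4·0 + 2·5·6 = 502 ≡ 7.
  S = (7, 4, 7) ≠ 0, so r is not a codeword (an error is present).
Step 3: locate the error. For a single error e at position i, S_ℓ = v_i·e·α_i^ℓ, so α_err = S_1/S_0.
  S_0^{−1} = 7^{−1} = 8 (mod 11), so α_err = 4·8 = 32 ≡ 10 = α_2. Error position i = 2.
  Consistency check: S_2/S_1 = 7·3 = 21 ≡ 10 = α_err ✓ (single-error assumption holds).
Step 4: error magnitude e = S_0/v_2 = S_0·∏_{j≠2}(α_2 − α_j) = 7·5 = 35 ≡ 2 (mod 11).
Step 5: correct position 2: c_2 = r_2 − e = 10 − 2 ≡ 8 (mod 11). Hence c = [7, 8, 4, 0, 6].
  Check: interpolating c through the α_i gives m(x) = 5 + 8·x (degree < 2) with m(α_i) = c_i for every i, so c is indeed a codeword.


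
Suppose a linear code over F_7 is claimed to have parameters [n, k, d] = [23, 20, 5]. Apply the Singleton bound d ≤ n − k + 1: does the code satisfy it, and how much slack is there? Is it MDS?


Singleton RHS = n − k + 1 = 4, slack = -1, bound violated (no such code; not MDS).

Singleton bound: d ≤ n − k + 1.
Here n = 23, k = 20, so n − k + 1 = 4.
Given d = 5, check d ≤ 4: NO.
Slack = (n − k + 1) − d = -1.
The slack is negative: d = 5 exceeds n − k + 1 = 4 by 1, so the Singleton bound is violated and no linear [23, 20, 5]_7 code can exist. In particular it is not MDS (MDS requires d = n − k + 1 exactly).
Description: the claimed parameters are [23, 20, 5]_7; such a code would be impossible (violates the Singleton bound).


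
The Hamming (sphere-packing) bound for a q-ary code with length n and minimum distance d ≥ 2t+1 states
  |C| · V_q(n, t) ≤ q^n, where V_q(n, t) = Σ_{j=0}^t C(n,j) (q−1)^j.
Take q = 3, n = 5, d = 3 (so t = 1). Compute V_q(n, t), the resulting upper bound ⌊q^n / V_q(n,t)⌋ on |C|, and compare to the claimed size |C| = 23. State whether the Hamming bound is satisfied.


V_q(n, t) = 11, q^n = 243, Hamming bound = 22, |C| = 23 > bound (violated).

Step 1: Compute V_q(n, t) = Σ_{j=0}^1 C(n, j) (q−1)^j.
  j = 0: C(5,0)·(2)^0 = 1·1 = 1.
  j = 1: C(5,1)·(2)^1 = 5·2 = 10.
  V_q(n, t) = 1 + 10 = 11.
Step 2: q^n = 3^5 = 243.
Step 3: Hamming bound ⌊q^n / V_q(n,t)⌋ = ⌊243/11⌋ = 22.
Step 4: Compare |C| = 23 to 22: violated.
The claimed |C| lies above the Hamming bound, so no 3-ary code of length 5 with d ≥ 3 can have 23 codewords.


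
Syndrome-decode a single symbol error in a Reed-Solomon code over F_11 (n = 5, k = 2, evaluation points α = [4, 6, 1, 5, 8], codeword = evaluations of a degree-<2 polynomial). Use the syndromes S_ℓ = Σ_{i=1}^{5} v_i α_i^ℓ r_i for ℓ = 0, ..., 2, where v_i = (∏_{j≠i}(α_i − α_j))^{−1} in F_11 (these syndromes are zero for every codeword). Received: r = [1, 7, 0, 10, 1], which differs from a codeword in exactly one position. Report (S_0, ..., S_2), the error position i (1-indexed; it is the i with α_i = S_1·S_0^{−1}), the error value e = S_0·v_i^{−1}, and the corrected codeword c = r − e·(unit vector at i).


S = (6, 2, 8), error at position 1, error magnitude e = 10, c = [2, 7, 0, 10, 1].

Step 1: column multipliers v_i = (∏_{j≠i}(α_i − α_j))^{−1} mod 11.
  i = 1 (α = 4): (4−6)(4−1)(4−5)(4−8) = (−2)·3·(−1)·(−4) = −24 ≡ 9, so v_1 = 9^{−1} = 5 (mod 11).
  i = 2 (α = 6): (6−4)(6−1)(6−5)(6−8) = 2·5·1·(−2) = −20 ≡ 2, so v_2 = 2^{−1} = 6 (mod 11).
  i = 3 (α = 1): (1−4)(1−6)(1−5)(1−8) = (−3)·(−5)·(−4)·(−7) = 420 ≡ 2, so v_3 = 2^{−1} = 6 (mod 11).
  i = 4 (α = 5): (5−4)(5−6)(5−1)(5−8) = 1·(−1)·4·(−3) = 12 ≡ 1, so v_4 = 1^{−1} = 1 (mod 11).
  i = 5 (α = 8): (8−4)(8−6)(8−1)(8−5) = 4·2·7·3 = 168 ≡ 3, so v_5 = 3^{−1} = 4 (mod 11).
  v = [5, 6, 6, 1, 4].
Step 2: syndromes of r = [1, 7, 0, 10, 1] (all sums mod 11).
  S_0 = Σ v_i r_i = 5·1 + 6·7 + 6·0 + 1·10 + 4·1 = 61 ≡ 6.
  S_1 = Σ v_i α_i r_i = 5·4·1 + 6·6·7 + 6·1·0 + 1·5·10 + 4·8·1 = 354 ≡ 2.
  α_i^2 mod 11 = [5, 3, 1, 3, 9].
  S_2 = Σ v_i α_i^2 r_i = 5·5·1 + 6·3·7 + 6·1·0 + 1·3·10 + 4·9·1 = 217 ≡ 8.
  S = (6, 2, 8) ≠ 0, so r is not a codeword (an error is present).
Step 3: locate the error. For a single error e at position i, S_ℓ = v_i·e·α_i^ℓ, so α_err = S_1/S_0.
  S_0^{−1} = 6^{−1} = 2 (mod 11), so α_err = 2·2 = 4 ≡ 4 = α_1. Error position i = 1.
  Consistency check: S_2/S_1 = 8·6 = 48 ≡ 4 = α_err ✓ (single-error assumption holds).
Step 4: error magnitude e = S_0/v_1 = S_0·∏_{j≠1}(α_1 − α_j) = 6·9 = 54 ≡ 10 (mod 11).
Step 5: correct position 1: c_1 = r_1 − e = 1 − 10 ≡ 2 (mod 11). Hence c = [2, 7, 0, 10, 1].
  Check: interpolating c through the α_i gives m(x) = 3 + 8·x (degree < 2) with m(α_i) = c_i for every i, so c is indeed a codeword.


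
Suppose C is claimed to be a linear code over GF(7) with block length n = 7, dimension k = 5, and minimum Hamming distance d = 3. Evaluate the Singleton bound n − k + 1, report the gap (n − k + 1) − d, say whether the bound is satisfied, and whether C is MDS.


Singleton RHS = n − k + 1 = 3, slack = 0, bound satisfied, MDS.

Singleton bound: d ≤ n − k + 1.
Here n = 7, k = 5, so n − k + 1 = 3.
Given d = 3, check d ≤ 3: YES.
Slack = (n − k + 1) − d = 0.
The code is MDS (slack = 0).
Description: the claimed parameters are [7, 5, 3]_7; such a code would be MDS (meets Singleton bound).


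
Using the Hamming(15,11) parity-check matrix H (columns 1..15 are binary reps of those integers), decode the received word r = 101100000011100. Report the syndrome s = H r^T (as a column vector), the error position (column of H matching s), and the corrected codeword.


s = (1, 1, 0, 0)^T, error position = 12, corrected codeword c = 101100000010100

Compute s = H r^T mod 2 one row at a time:
  s_1 = 0 + 0 + 0 + 1 + 1 + 1 + 0 + 0 = 3 ≡ 1 (mod 2).
  s_2 = 1 + 0 + 0 + 0 + 1 + 1 + 0 + 0 = 3 ≡ 1 (mod 2).
  s_3 = 0 + 1 + 0 + 0 + 0 + 1 + 0 + 0 = 2 ≡ 0 (mod 2).
  s_4 = 1 + 1 + 0 + 0 + 0 + 1 + 1 + 0 = 4 ≡ 0 (mod 2).
s = (1, 1, 0, 0)^T — this equals column 12 of H (binary 1100), so error is at position 12.
Correct: flip bit 12 of r = 101100000011100 to get c = 101100000010100.


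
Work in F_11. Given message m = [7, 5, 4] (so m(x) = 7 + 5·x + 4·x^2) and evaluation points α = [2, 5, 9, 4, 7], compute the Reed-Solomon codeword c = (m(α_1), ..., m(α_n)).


c = [0, 0, 2, 3, 7]

Message polynomial: m(x) = 7 + 5·x + 4·x^2 (mod 11).
For each evaluation point α_i, compute m(α_i) mod 11:
  α_1 = 2: Horner steps 4 → 2 → 0, so m(2) = 0.
  α_2 = 5: Horner steps 4 → 3 → 0, so m(5) = 0.
  α_3 = 9: Horner steps 4 → 8 → 2, so m(9) = 2.
  α_4 = 4: Horner steps 4 → 10 → 3, so m(4) = 3.
  α_5 = 7: Horner steps 4 → 0 → 7, so m(7) = 7.
Codeword c = [0, 0, 2, 3, 7] ∈ F_11^5.


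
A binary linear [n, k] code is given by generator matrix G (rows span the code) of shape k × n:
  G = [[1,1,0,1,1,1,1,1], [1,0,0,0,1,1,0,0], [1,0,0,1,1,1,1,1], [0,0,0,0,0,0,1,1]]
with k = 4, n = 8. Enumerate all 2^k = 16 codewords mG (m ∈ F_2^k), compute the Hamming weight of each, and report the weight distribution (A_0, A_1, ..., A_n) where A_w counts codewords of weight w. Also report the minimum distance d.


Weight distribution: A_0 = 1, A_1 = 2, A_2 = 2, A_3 = 3, A_4 = 3, A_5 = 2, A_6 = 2, A_7 = 1. Minimum distance d = 1.

Enumerate all 2^4 = 16 messages m ∈ F_2^4.
For each, compute codeword c = mG in F_2^8, then tally its weight.
  m = 0000 → c = 00000000, weight = 0.
  m = 1000 → c = 11011111, weight = 7.
  m = 0100 → c = 10001100, weight = 3.
  m = 1100 → c = 01010011, weight = 4.
  m = 0010 → c = 10011111, weight = 6.
  m = 1010 → c = 01000000, weight = 1.
  m = 0110 → c = 00010011, weight = 3.
  m = 1110 → c = 11001100, weight = 4.
  m = 0001 → c = 00000011, weight = 2.
  m = 1001 → c = 11011100, weight = 5.
  m = 0101 → c = 10001111, weight = 5.
  m = 1101 → c = 01010000, weight = 2.
  m = 0011 → c = 10011100, weight = 4.
  m = 1011 → c = 01000011, weight = 3.
  m = 0111 → c = 00010000, weight = 1.
  m = 1111 → c = 11001111, weight = 6.
Tally weights:
  weight 0: 1 codewords.
  weight 1: 2 codewords.
  weight 2: 2 codewords.
  weight 3: 3 codewords.
  weight 4: 3 codewords.
  weight 5: 2 codewords.
  weight 6: 2 codewords.
  weight 7: 1 codewords.
Minimum distance d = smallest w > 0 with A_w > 0 = 1.
Sanity: Σ A_w = 16 = 2^4 = 16 ✓.


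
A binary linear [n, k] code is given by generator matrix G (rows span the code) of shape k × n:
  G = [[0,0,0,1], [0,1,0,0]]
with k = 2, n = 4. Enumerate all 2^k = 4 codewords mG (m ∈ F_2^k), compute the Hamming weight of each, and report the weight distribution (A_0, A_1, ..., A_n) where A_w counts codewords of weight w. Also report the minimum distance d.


Weight distribution: A_0 = 1, A_1 = 2, A_2 = 1. Minimum distance d = 1.

Enumerate all 2^2 = 4 messages m ∈ F_2^2.
For each, compute codeword c = mG in F_2^4, then tally its weight.
  m = 00 → c = 0000, weight = 0.
  m = 10 → c = 0001, weight = 1.
  m = 01 → c = 0100, weight = 1.
  m = 11 → c = 0101, weight = 2.
Tally weights:
  weight 0: 1 codewords.
  weight 1: 2 codewords.
  weight 2: 1 codewords.
Minimum distance d = smallest w > 0 with A_w > 0 = 1.
Sanity: Σ A_w = 4 = 2^2 = 4 ✓.


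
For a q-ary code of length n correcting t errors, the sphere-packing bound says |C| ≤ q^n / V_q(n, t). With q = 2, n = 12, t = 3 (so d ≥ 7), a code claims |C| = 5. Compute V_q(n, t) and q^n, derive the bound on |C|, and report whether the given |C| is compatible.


V_q(n, t) = 299, q^n = 4096, Hamming bound = 13, |C| = 5 ≤ bound (satisfied).

Step 1: Compute V_q(n, t) = Σ_{j=0}^3 C(n, j) (q−1)^j.
  j = 0: C(12,0)·(1)^0 = 1·1 = 1.
  j = 1: C(12,1)·(1)^1 = 12·1 = 12.
  j = 2: C(12,2)·(1)^2 = 66·1 = 66.
  j = 3: C(12,3)·(1)^3 = 220·1 = 220.
  V_q(n, t) = 1 + 12 + 66 + 220 = 299.
Step 2: q^n = 2^12 = 4096.
Step 3: Hamming bound ⌊q^n / V_q(n,t)⌋ = ⌊4096/299⌋ = 13.
Step 4: Compare |C| = 5 to 13: satisfied.
The claimed |C| lies below the Hamming bound.


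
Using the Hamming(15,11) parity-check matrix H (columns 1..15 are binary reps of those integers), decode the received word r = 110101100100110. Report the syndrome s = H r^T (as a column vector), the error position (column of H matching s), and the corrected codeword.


s = (1, 1, 1, 1)^T, error position = 15, corrected codeword c = 110101100100111

Compute s = H r^T mod 2 one row at a time:
  s_1 = 0 + 0 + 1 + 0 + 0 + 1 + 1 + 0 = 3 ≡ 1 (mod 2).
  s_2 = 1 + 0 + 1 + 1 + 0 + 1 + 1 + 0 = 5 ≡ 1 (mod 2).
  s_3 = 1 + 0 + 1 + 1 + 1 + 0 + 1 + 0 = 5 ≡ 1 (mod 2).
  s_4 = 1 + 0 + 0 + 1 + 0 + 0 + 1 + 0 = 3 ≡ 1 (mod 2).
s = (1, 1, 1, 1)^T — this equals column 15 of H (binary 1111), so error is at position 15.
Correct: flip bit 15 of r = 110101100100110 to get c = 110101100100111.


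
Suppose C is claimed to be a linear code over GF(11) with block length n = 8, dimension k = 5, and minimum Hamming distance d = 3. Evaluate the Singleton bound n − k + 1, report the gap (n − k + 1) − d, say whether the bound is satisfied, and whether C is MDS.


Singleton RHS = n − k + 1 = 4, slack = 1, bound satisfied, not MDS.

Singleton bound: d ≤ n − k + 1.
Here n = 8, k = 5, so n − k + 1 = 4.
Given d = 3, check d ≤ 4: YES.
Slack = (n − k + 1) − d = 1.
The code is NOT MDS (slack = 1 > 0).
Description: the claimed parameters are [8, 5, 3]_11; such a code would be non-MDS.


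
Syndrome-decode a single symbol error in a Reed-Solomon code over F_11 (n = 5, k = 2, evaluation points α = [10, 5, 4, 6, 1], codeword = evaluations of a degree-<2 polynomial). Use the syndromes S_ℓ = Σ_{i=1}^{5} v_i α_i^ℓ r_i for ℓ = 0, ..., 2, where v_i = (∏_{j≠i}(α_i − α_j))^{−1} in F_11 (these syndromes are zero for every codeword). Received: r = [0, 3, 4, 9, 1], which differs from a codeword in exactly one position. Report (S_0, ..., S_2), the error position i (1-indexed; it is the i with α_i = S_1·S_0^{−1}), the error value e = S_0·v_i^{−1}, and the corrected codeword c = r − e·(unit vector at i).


S = (5, 9, 3), error at position 3, error magnitude e = 7, c = [0, 3, 8, 9, 1].

Step 1: column multipliers v_i = (∏_{j≠i}(α_i − α_j))^{−1} mod 11.
  i = 1 (α = 10): (10−5)(10−4)(10−6)(10−1) = 5·6·4·9 = 1080 ≡ 2, so v_1 = 2^{−1} = 6 (mod 11).
  i = 2 (α = 5): (5−10)(5−4)(5−6)(5−1) = (−5)·1·(−1)·4 = 20 ≡ 9, so v_2 = 9^{−1} = 5 (mod 11).
  i = 3 (α = 4): (4−10)(4−5)(4−6)(4−1) = (−6)·(−1)·(−2)·3 = −36 ≡ 8, so v_3 = 8^{−1} = 7 (mod 11).
  i = 4 (α = 6): (6−10)(6−5)(6−4)(6−1) = (−4)·1·2·5 = −40 ≡ 4, so v_4 = 4^{−1} = 3 (mod 11).
  i = 5 (α = 1): (1−10)(1−5)(1−4)(1−6) = (−9)·(−4)·(−3)·(−5) = 540 ≡ 1, so v_5 = 1^{−1} = 1 (mod 11).
  v = [6, 5, 7, 3, 1].
Step 2: syndromes of r = [0, 3, 4, 9, 1] (all sums mod 11).
  S_0 = Σ v_i r_i = 6·0 + 5·3 + 7·4 + 3·9 + 1·1 = 71 ≡ 5.
  S_1 = Σ v_i α_i r_i = 6·10·0 + 5·5·3 + 7·4·4 + 3·6·9 + 1·1·1 = 350 ≡ 9.
  α_i^2 mod 11 = [1, 3, 5, 3, 1].
  S_2 = Σ v_i α_i^2 r_i = 6·1·0 + 5·3·3 + 7·5·4 + 3·3·9 + 1·1·1 = 267 ≡ 3.
  S = (5, 9, 3) ≠ 0, so r is not a codeword (an error is present).
Step 3: locate the error. For a single error e at position i, S_ℓ = v_i·e·α_i^ℓ, so α_err = S_1/S_0.
  S_0^{−1} = 5^{−1} = 9 (mod 11), so α_err = 9·9 = 81 ≡ 4 = α_3. Error position i = 3.
  Consistency check: S_2/S_1 = 3·5 = 15 ≡ 4 = α_err ✓ (single-error assumption holds).
Step 4: error magnitude e = S_0/v_3 = S_0·∏_{j≠3}(α_3 − α_j) = 5·8 = 40 ≡ 7 (mod 11).
Step 5: correct position 3: c_3 = r_3 − e = 4 − 7 ≡ 8 (mod 11). Hence c = [0, 3, 8, 9, 1].
  Check: interpolating c through the α_i gives m(x) = 6 + 6·x (degree < 2) with m(α_i) = c_i for every i, so c is indeed a codeword.


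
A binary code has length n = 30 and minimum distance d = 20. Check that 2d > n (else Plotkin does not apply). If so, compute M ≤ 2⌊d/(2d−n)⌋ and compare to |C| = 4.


Plotkin bound M ≤ 4; given |C| = 4 ≤ bound (satisfied).

Check applicability: 2d = 40, n = 30.
2d − n = 10 > 0, so Plotkin applies.
Compute d/(2d−n) = 20/10 ≈ 2.0000.
⌊d/(2d−n)⌋ = 2.
Plotkin bound: M ≤ 2·2 = 4.
Given |C| = 4, check: satisfied.
This |C| is at the Plotkin bound.


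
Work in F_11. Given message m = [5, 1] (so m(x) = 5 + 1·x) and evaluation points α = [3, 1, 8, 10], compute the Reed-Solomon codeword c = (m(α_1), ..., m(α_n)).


c = [8, 6, 2, 4]

Message polynomial: m(x) = 5 + 1·x (mod 11).
For each evaluation point α_i, compute m(α_i) mod 11:
  α_1 = 3: Horner steps 1 → 8, so m(3) = 8.
  α_2 = 1: Horner steps 1 → 6, so m(1) = 6.
  α_3 = 8: Horner steps 1 → 2, so m(8) = 2.
  α_4 = 10: Horner steps 1 → 4, so m(10) = 4.
Codeword c = [8, 6, 2, 4] ∈ F_11^4.


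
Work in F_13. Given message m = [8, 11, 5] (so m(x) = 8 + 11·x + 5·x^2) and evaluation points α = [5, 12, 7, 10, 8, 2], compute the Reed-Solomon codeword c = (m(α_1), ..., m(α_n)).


c = [6, 2, 5, 7, 0, 11]

Message polynomial: m(x) = 8 + 11·x + 5·x^2 (mod 13).
For each evaluation point α_i, compute m(α_i) mod 13:
  α_1 = 5: Horner steps 5 → 10 → 6, so m(5) = 6.
  α_2 = 12: Horner steps 5 → 6 → 2, so m(12) = 2.
  α_3 = 7: Horner steps 5 → 7 → 5, so m(7) = 5.
  α_4 = 10: Horner steps 5 → 9 → 7, so m(10) = 7.
  α_5 = 8: Horner steps 5 → 12 → 0, so m(8) = 0.
  α_6 = 2: Horner steps 5 → 8 → 11, so m(2) = 11.
Codeword c = [6, 2, 5, 7, 0, 11] ∈ F_13^6.


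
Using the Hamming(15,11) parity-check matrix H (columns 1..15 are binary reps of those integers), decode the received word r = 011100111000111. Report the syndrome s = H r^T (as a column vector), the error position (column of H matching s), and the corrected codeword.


s = (1, 1, 1, 1)^T, error position = 15, corrected codeword c = 011100111000110

Compute s = H r^T mod 2 one row at a time:
  s_1 = 1 + 1 + 0 + 0 + 0 + 1 + 1 + 1 = 5 ≡ 1 (mod 2).
  s_2 = 1 + 0 + 0 + 1 + 0 + 1 + 1 + 1 = 5 ≡ 1 (mod 2).
  s_3 = 1 + 1 + 0 + 1 + 0 + 0 + 1 + 1 = 5 ≡ 1 (mod 2).
  s_4 = 0 + 1 + 0 + 1 + 1 + 0 + 1 + 1 = 5 ≡ 1 (mod 2).
s = (1, 1, 1, 1)^T — this equals column 15 of H (binary 1111), so error is at position 15.
Correct: flip bit 15 of r = 011100111000111 to get c = 011100111000110.


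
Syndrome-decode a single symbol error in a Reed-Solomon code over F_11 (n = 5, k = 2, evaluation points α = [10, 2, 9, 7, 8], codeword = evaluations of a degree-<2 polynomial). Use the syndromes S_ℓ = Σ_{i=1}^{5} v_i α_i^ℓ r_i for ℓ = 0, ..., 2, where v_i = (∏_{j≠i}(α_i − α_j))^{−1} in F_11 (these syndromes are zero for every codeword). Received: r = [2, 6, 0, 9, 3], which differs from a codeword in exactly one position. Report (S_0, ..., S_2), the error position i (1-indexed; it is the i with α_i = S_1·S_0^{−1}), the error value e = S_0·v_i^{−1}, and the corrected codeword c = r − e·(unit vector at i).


S = (10, 2, 7), error at position 3, error magnitude e = 3, c = [2, 6, 8, 9, 3].

Step 1: column multipliers v_i = (∏_{j≠i}(α_i − α_j))^{−1} mod 11.
  i = 1 (α = 10): (10−2)(10−9)(10−7)(10−8) = 8·1·3·2 = 48 ≡ 4, so v_1 = 4^{−1} = 3 (mod 11).
  i = 2 (α = 2): (2−10)(2−9)(2−7)(2−8) = (−8)·(−7)·(−5)·(−6) = 1680 ≡ 8, so v_2 = 8^{−1} = 7 (mod 11).
  i = 3 (α = 9): (9−10)(9−2)(9−7)(9−8) = (−1)·7·2·1 = −14 ≡ 8, so v_3 = 8^{−1} = 7 (mod 11).
  i = 4 (α = 7): (7−10)(7−2)(7−9)(7−8) = (−3)·5·(−2)·(−1) = −30 ≡ 3, so v_4 = 3^{−1} = 4 (mod 11).
  i = 5 (α = 8): (8−10)(8−2)(8−9)(8−7) = (−2)·6·(−1)·1 = 12 ≡ 1, so v_5 = 1^{−1} = 1 (mod 11).
  v = [3, 7, 7, 4, 1].
Step 2: syndromes of r = [2, 6, 0, 9, 3] (all sums mod 11).
  S_0 = Σ v_i r_i = 3·2 + 7·6 + 7·0 + 4·9 + 1·3 = 87 ≡ 10.
  S_1 = Σ v_i α_i r_i = 3·10·2 + 7·2·6 + 7·9·0 + 4·7·9 + 1·8·3 = 420 ≡ 2.
  α_i^2 mod 11 = [1, 4, 4, 5, 9].
  S_2 = Σ v_i α_i^2 r_i = 3·1·2 + 7·4·6 + 7·4·0 + 4·5·9 + 1·9·3 = 381 ≡ 7.
  S = (10, 2, 7) ≠ 0, so r is not a codeword (an error is present).
Step 3: locate the error. For a single error e at position i, S_ℓ = v_i·e·α_i^ℓ, so α_err = S_1/S_0.
  S_0^{−1} = 10^{−1} = 10 (mod 11), so α_err = 2·10 = 20 ≡ 9 = α_3. Error position i = 3.
  Consistency check: S_2/S_1 = 7·6 = 42 ≡ 9 = α_err ✓ (single-error assumption holds).
Step 4: error magnitude e = S_0/v_3 = S_0·∏_{j≠3}(α_3 − α_j) = 10·8 = 80 ≡ 3 (mod 11).
Step 5: correct position 3: c_3 = r_3 − e = 0 − 3 ≡ 8 (mod 11). Hence c = [2, 6, 8, 9, 3].
  Check: interpolating c through the α_i gives m(x) = 7 + 5·x (degree < 2) with m(α_i) = c_i for every i, so c is indeed a codeword.


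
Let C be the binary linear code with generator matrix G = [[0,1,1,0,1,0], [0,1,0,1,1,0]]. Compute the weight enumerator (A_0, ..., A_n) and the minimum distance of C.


Weight distribution: A_0 = 1, A_2 = 1, A_3 = 2. Minimum distance d = 2.

Enumerate all 2^2 = 4 messages m ∈ F_2^2.
For each, compute codeword c = mG in F_2^6, then tally its weight.
  m = 00 → c = 000000, weight = 0.
  m = 10 → c = 011010, weight = 3.
  m = 01 → c = 010110, weight = 3.
  m = 11 → c = 001100, weight = 2.
Tally weights:
  weight 0: 1 codewords.
  weight 2: 1 codewords.
  weight 3: 2 codewords.
Minimum distance d = smallest w > 0 with A_w > 0 = 2.
Sanity: Σ A_w = 4 = 2^2 = 4 ✓.


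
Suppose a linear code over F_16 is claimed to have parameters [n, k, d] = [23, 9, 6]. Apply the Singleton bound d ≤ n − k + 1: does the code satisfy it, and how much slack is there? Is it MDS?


Singleton RHS = n − k + 1 = 15, slack = 9, bound satisfied, not MDS.

Singleton bound: d ≤ n − k + 1.
Here n = 23, k = 9, so n − k + 1 = 15.
Given d = 6, check d ≤ 15: YES.
Slack = (n − k + 1) − d = 9.
The code is NOT MDS (slack = 9 > 0).
Description: the claimed parameters are [23, 9, 6]_16; such a code would be non-MDS.


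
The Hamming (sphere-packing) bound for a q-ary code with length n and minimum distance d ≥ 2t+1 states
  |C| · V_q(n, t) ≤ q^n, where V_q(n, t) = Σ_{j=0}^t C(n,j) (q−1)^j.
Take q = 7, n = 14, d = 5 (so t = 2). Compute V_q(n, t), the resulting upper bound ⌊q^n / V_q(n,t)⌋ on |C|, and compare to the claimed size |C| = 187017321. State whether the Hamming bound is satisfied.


V_q(n, t) = 3361, q^n = 678223072849, Hamming bound = 201792047, |C| = 187017321 ≤ bound (satisfied).

Step 1: Compute V_q(n, t) = Σ_{j=0}^2 C(n, j) (q−1)^j.
  j = 0: C(14,0)·(6)^0 = 1·1 = 1.
  j = 1: C(14,1)·(6)^1 = 14·6 = 84.
  j = 2: C(14,2)·(6)^2 = 91·36 = 3276.
  V_q(n, t) = 1 + 84 + 3276 = 3361.
Step 2: q^n = 7^14 = 678223072849.
Step 3: Hamming bound ⌊q^n / V_q(n,t)⌋ = ⌊678223072849/3361⌋ = 201792047.
Step 4: Compare |C| = 187017321 to 201792047: satisfied.
The claimed |C| lies below the Hamming bound.


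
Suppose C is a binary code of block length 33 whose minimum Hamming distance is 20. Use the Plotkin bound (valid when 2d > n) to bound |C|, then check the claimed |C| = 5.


Plotkin bound M ≤ 4; given |C| = 5 > bound (violated).

Check applicability: 2d = 40, n = 33.
2d − n = 7 > 0, so Plotkin applies.
Compute d/(2d−n) = 20/7 ≈ 2.8571.
⌊d/(2d−n)⌋ = 2.
Plotkin bound: M ≤ 2·2 = 4.
Given |C| = 5, check: VIOLATED.
This |C| is above the Plotkin bound, so no binary code with n = 33, d = 20 and 5 codewords exists.


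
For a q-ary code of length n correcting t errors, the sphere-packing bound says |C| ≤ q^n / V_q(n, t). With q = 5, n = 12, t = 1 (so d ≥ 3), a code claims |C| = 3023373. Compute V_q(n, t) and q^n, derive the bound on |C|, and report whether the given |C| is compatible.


V_q(n, t) = 49, q^n = 244140625, Hamming bound = 4982461, |C| = 3023373 ≤ bound (satisfied).

Step 1: Compute V_q(n, t) = Σ_{j=0}^1 C(n, j) (q−1)^j.
  j = 0: C(12,0)·(4)^0 = 1·1 = 1.
  j = 1: C(12,1)·(4)^1 = 12·4 = 48.
  V_q(n, t) = 1 + 48 = 49.
Step 2: q^n = 5^12 = 244140625.
Step 3: Hamming bound ⌊q^n / V_q(n,t)⌋ = ⌊244140625/49⌋ = 4982461.
Step 4: Compare |C| = 3023373 to 4982461: satisfied.
The claimed |C| lies below the Hamming bound.


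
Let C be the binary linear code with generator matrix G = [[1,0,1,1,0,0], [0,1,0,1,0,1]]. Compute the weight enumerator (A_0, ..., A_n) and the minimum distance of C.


Weight distribution: A_0 = 1, A_3 = 2, A_4 = 1. Minimum distance d = 3.

Enumerate all 2^2 = 4 messages m ∈ F_2^2.
For each, compute codeword c = mG in F_2^6, then tally its weight.
  m = 00 → c = 000000, weight = 0.
  m = 10 → c = 101100, weight = 3.
  m = 01 → c = 010101, weight = 3.
  m = 11 → c = 111001, weight = 4.
Tally weights:
  weight 0: 1 codewords.
  weight 3: 2 codewords.
  weight 4: 1 codewords.
Minimum distance d = smallest w > 0 with A_w > 0 = 3.
Sanity: Σ A_w = 4 = 2^2 = 4 ✓.


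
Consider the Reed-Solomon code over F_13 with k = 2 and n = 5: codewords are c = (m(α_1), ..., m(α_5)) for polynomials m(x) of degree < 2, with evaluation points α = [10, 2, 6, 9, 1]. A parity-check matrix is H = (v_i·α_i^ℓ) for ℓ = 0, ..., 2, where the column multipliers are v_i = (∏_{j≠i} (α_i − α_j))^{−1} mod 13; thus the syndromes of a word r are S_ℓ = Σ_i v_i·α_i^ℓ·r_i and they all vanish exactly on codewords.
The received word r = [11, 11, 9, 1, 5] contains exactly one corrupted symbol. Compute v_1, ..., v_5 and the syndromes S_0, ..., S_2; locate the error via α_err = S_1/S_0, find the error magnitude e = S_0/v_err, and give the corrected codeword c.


S = (2, 7, 5), error at position 1, error magnitude e = 4, c = [7, 11, 9, 1, 5].

Step 1: column multipliers v_i = (∏_{j≠i}(α_i − α_j))^{−1} mod 13.
  i = 1 (α = 10): (10−2)(10−6)(10−9)(10−1) = 8·4·1·9 = 288 ≡ 2, so v_1 = 2^{−1} = 7 (mod 13).
  i = 2 (α = 2): (2−10)(2−6)(2−9)(2−1) = (−8)·(−4)·(−7)·1 = −224 ≡ 10, so v_2 = 10^{−1} = 4 (mod 13).
  i = 3 (α = 6): (6−10)(6−2)(6−9)(6−1) = (−4)·4·(−3)·5 = 240 ≡ 6, so v_3 = 6^{−1} = 11 (mod 13).
  i = 4 (α = 9): (9−10)(9−2)(9−6)(9−1) = (−1)·7·3·8 = −168 ≡ 1, so v_4 = 1^{−1} = 1 (mod 13).
  i = 5 (α = 1): (1−10)(1−2)(1−6)(1−9) = (−9)·(−1)·(−5)·(−8) = 360 ≡ 9, so v_5 = 9^{−1} = 3 (mod 13).
  v = [7, 4, 11, 1, 3].
Step 2: syndromes of r = [11, 11, 9, 1, 5] (all sums mod 13).
  S_0 = Σ v_i r_i = 7·11 + 4·11 + 11·9 + 1·1 + 3·5 = 236 ≡ 2.
  S_1 = Σ v_i α_i r_i = 7·10·11 + 4·2·11 + 11·6·9 + 1·9·1 + 3·1·5 = 1476 ≡ 7.
  α_i^2 mod 13 = [9, 4, 10, 3, 1].
  S_2 = Σ v_i α_i^2 r_i = 7·9·11 + 4·4·11 + 11·10·9 + 1·3·1 + 3·1·5 = 1877 ≡ 5.
  S = (2, 7, 5) ≠ 0, so r is not a codeword (an error is present).
Step 3: locate the error. For a single error e at position i, S_ℓ = v_i·e·α_i^ℓ, so α_err = S_1/S_0.
  S_0^{−1} = 2^{−1} = 7 (mod 13), so α_err = 7·7 = 49 ≡ 10 = α_1. Error position i = 1.
  Consistency check: S_2/S_1 = 5·2 = 10 ≡ 10 = α_err ✓ (single-error assumption holds).
Step 4: error magnitude e = S_0/v_1 = S_0·∏_{j≠1}(α_1 − α_j) = 2·2 = 4 ≡ 4 (mod 13).
Step 5: correct position 1: c_1 = r_1 − e = 11 − 4 ≡ 7 (mod 13). Hence c = [7, 11, 9, 1, 5].
  Check: interpolating c through the α_i gives m(x) = 12 + 6·x (degree < 2) with m(α_i) = c_i for every i, so c is indeed a codeword.


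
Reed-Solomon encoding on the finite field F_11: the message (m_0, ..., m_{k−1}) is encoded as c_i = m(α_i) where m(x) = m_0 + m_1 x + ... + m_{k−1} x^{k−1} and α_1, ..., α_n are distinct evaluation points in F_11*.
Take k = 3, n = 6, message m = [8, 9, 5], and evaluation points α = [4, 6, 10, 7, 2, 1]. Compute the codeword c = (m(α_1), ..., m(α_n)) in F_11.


c = [3, 0, 4, 8, 2, 0]

Message polynomial: m(x) = 8 + 9·x + 5·x^2 (mod 11).
For each evaluation point α_i, compute m(α_i) mod 11:
  α_1 = 4: Horner steps 5 → 7 → 3, so m(4) = 3.
  α_2 = 6: Horner steps 5 → 6 → 0, so m(6) = 0.
  α_3 = 10: Horner steps 5 → 4 → 4, so m(10) = 4.
  α_4 = 7: Horner steps 5 → 0 → 8, so m(7) = 8.
  α_5 = 2: Horner steps 5 → 8 → 2, so m(2) = 2.
  α_6 = 1: Horner steps 5 → 3 → 0, so m(1) = 0.
Codeword c = [3, 0, 4, 8, 2, 0] ∈ F_11^6.


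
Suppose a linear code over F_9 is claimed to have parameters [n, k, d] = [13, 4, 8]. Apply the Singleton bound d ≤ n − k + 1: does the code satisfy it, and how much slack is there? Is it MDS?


Singleton RHS = n − k + 1 = 10, slack = 2, bound satisfied, not MDS.

Singleton bound: d ≤ n − k + 1.
Here n = 13, k = 4, so n − k + 1 = 10.
Given d = 8, check d ≤ 10: YES.
Slack = (n − k + 1) − d = 2.
The code is NOT MDS (slack = 2 > 0).
Description: the claimed parameters are [13, 4, 8]_9; such a code would be non-MDS.


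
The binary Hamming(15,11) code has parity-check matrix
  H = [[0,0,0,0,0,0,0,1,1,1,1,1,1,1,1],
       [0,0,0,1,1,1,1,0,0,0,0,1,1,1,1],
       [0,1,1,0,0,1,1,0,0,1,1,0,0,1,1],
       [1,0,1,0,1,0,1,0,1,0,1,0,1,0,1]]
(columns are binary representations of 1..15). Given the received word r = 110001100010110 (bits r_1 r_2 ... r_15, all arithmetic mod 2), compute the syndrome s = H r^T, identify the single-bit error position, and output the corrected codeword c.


s = (1, 0, 1, 0)^T, error position = 10, corrected codeword c = 110001100110110

Compute s = H r^T mod 2 one row at a time:
  s_1 = 0 + 0 + 0 + 1 + 0 + 1 + 1 + 0 = 3 ≡ 1 (mod 2).
  s_2 = 0 + 0 + 1 + 1 + 0 + 1 + 1 + 0 = 4 ≡ 0 (mod 2).
  s_3 = 1 + 0 + 1 + 1 + 0 + 1 + 1 + 0 = 5 ≡ 1 (mod 2).
  s_4 = 1 + 0 + 0 + 1 + 0 + 1 + 1 + 0 = 4 ≡ 0 (mod 2).
s = (1, 0, 1, 0)^T — this equals column 10 of H (binary 1010), so error is at position 10.
Correct: flip bit 10 of r = 110001100010110 to get c = 110001100110110.


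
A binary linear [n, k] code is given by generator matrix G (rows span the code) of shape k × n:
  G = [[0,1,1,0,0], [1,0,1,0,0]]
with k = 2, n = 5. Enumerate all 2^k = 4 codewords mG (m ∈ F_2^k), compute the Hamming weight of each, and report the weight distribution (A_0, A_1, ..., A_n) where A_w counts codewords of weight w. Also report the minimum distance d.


Weight distribution: A_0 = 1, A_2 = 3. Minimum distance d = 2.

Enumerate all 2^2 = 4 messages m ∈ F_2^2.
For each, compute codeword c = mG in F_2^5, then tally its weight.
  m = 00 → c = 00000, weight = 0.
  m = 10 → c = 01100, weight = 2.
  m = 01 → c = 10100, weight = 2.
  m = 11 → c = 11000, weight = 2.
Tally weights:
  weight 0: 1 codewords.
  weight 2: 3 codewords.
Minimum distance d = smallest w > 0 with A_w > 0 = 2.
Sanity: Σ A_w = 4 = 2^2 = 4 ✓.


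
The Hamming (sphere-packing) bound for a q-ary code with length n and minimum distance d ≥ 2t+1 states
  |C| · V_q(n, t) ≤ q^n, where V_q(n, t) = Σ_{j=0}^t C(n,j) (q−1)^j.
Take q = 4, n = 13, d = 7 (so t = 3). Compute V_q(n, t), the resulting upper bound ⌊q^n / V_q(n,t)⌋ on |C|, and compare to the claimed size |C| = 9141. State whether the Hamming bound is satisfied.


V_q(n, t) = 8464, q^n = 67108864, Hamming bound = 7928, |C| = 9141 > bound (violated).

Step 1: Compute V_q(n, t) = Σ_{j=0}^3 C(n, j) (q−1)^j.
  j = 0: C(13,0)·(3)^0 = 1·1 = 1.
  j = 1: C(13,1)·(3)^1 = 13·3 = 39.
  j = 2: C(13,2)·(3)^2 = 78·9 = 702.
  j = 3: C(13,3)·(3)^3 = 286·27 = 7722.
  V_q(n, t) = 1 + 39 + 702 + 7722 = 8464.
Step 2: q^n = 4^13 = 67108864.
Step 3: Hamming bound ⌊q^n / V_q(n,t)⌋ = ⌊67108864/8464⌋ = 7928.
Step 4: Compare |C| = 9141 to 7928: violated.
The claimed |C| lies above the Hamming bound, so no 4-ary code of length 13 with d ≥ 7 can have 9141 codewords.


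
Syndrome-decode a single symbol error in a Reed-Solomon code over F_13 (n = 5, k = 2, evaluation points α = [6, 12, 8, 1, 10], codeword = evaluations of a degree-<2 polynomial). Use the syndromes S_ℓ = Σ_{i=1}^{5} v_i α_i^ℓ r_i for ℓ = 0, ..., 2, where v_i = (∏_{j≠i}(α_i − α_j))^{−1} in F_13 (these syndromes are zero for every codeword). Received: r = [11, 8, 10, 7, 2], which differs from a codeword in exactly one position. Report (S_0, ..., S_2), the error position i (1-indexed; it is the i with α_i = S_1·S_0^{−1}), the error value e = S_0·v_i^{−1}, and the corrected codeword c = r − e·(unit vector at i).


S = (7, 5, 11), error at position 5, error magnitude e = 6, c = [11, 8, 10, 7, 9].

Step 1: column multipliers v_i = (∏_{j≠i}(α_i − α_j))^{−1} mod 13.
  i = 1 (α = 6): (6−12)(6−8)(6−1)(6−10) = (−6)·(−2)·5·(−4) = −240 ≡ 7, so v_1 = 7^{−1} = 2 (mod 13).
  i = 2 (α = 12): (12−6)(12−8)(12−1)(12−10) = 6·4·11·2 = 528 ≡ 8, so v_2 = 8^{−1} = 5 (mod 13).
  i = 3 (α = 8): (8−6)(8−12)(8−1)(8−10) = 2·(−4)·7·(−2) = 112 ≡ 8, so v_3 = 8^{−1} = 5 (mod 13).
  i = 4 (α = 1): (1−6)(1−12)(1−8)(1−10) = (−5)·(−11)·(−7)·(−9) = 3465 ≡ 7, so v_4 = 7^{−1} = 2 (mod 13).
  i = 5 (α = 10): (10−6)(10−12)(10−8)(10−1) = 4·(−2)·2·9 = −144 ≡ 12, so v_5 = 12^{−1} = 12 (mod 13).
  v = [2, 5, 5, 2, 12].
Step 2: syndromes of r = [11, 8, 10, 7, 2] (all sums mod 13).
  S_0 = Σ v_i r_i = 2·11 + 5·8 + 5·10 + 2·7 + 12·2 = 150 ≡ 7.
  S_1 = Σ v_i α_i r_i = 2·6·11 + 5·12·8 + 5·8·10 + 2·1·7 + 12·10·2 = 1266 ≡ 5.
  α_i^2 mod 13 = [10, 1, 12, 1, 9].
  S_2 = Σ v_i α_i^2 r_i = 2·10·11 + 5·1·8 + 5·12·10 + 2·1·7 + 12·9·2 = 1090 ≡ 11.
  S = (7, 5, 11) ≠ 0, so r is not a codeword (an error is present).
Step 3: locate the error. For a single error e at position i, S_ℓ = v_i·e·α_i^ℓ, so α_err = S_1/S_0.
  S_0^{−1} = 7^{−1} = 2 (mod 13), so α_err = 5·2 = 10 ≡ 10 = α_5. Error position i = 5.
  Consistency check: S_2/S_1 = 11·8 = 88 ≡ 10 = α_err ✓ (single-error assumption holds).
Step 4: error magnitude e = S_0/v_5 = S_0·∏_{j≠5}(α_5 − α_j) = 7·12 = 84 ≡ 6 (mod 13).
Step 5: correct position 5: c_5 = r_5 − e = 2 − 6 ≡ 9 (mod 13). Hence c = [11, 8, 10, 7, 9].
  Check: interpolating c through the α_i gives m(x) = 1 + 6·x (degree < 2) with m(α_i) = c_i for every i, so c is indeed a codeword.


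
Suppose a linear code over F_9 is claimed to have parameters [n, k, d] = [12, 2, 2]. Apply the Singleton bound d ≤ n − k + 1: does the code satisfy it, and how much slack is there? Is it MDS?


Singleton RHS = n − k + 1 = 11, slack = 9, bound satisfied, not MDS.

Singleton bound: d ≤ n − k + 1.
Here n = 12, k = 2, so n − k + 1 = 11.
Given d = 2, check d ≤ 11: YES.
Slack = (n − k + 1) − d = 9.
The code is NOT MDS (slack = 9 > 0).
Description: the claimed parameters are [12, 2, 2]_9; such a code would be non-MDS.


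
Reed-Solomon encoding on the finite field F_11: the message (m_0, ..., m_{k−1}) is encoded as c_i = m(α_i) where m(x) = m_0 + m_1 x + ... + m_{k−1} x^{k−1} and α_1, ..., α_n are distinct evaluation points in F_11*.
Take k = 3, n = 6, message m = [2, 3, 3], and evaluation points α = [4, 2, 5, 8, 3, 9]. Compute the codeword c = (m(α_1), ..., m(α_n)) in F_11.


c = [7, 9, 4, 9, 5, 8]

Message polynomial: m(x) = 2 + 3·x + 3·x^2 (mod 11).
For each evaluation point α_i, compute m(α_i) mod 11:
  α_1 = 4: Horner steps 3 → 4 → 7, so m(4) = 7.
  α_2 = 2: Horner steps 3 → 9 → 9, so m(2) = 9.
  α_3 = 5: Horner steps 3 → 7 → 4, so m(5) = 4.
  α_4 = 8: Horner steps 3 → 5 → 9, so m(8) = 9.
  α_5 = 3: Horner steps 3 → 1 → 5, so m(3) = 5.
  α_6 = 9: Horner steps 3 → 8 → 8, so m(9) = 8.
Codeword c = [7, 9, 4, 9, 5, 8] ∈ F_11^6.


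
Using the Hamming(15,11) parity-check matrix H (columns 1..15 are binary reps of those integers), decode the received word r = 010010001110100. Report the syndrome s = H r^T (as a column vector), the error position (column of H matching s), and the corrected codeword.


s = (0, 0, 1, 0)^T, error position = 2, corrected codeword c = 000010001110100

Compute s = H r^T mod 2 one row at a time:
  s_1 = 0 + 1 + 1 + 1 + 0 + 1 + 0 + 0 = 4 ≡ 0 (mod 2).
  s_2 = 0 + 1 + 0 + 0 + 0 + 1 + 0 + 0 = 2 ≡ 0 (mod 2).
  s_3 = 1 + 0 + 0 + 0 + 1 + 1 + 0 + 0 = 3 ≡ 1 (mod 2).
  s_4 = 0 + 0 + 1 + 0 + 1 + 1 + 1 + 0 = 4 ≡ 0 (mod 2).
s = (0, 0, 1, 0)^T — this equals column 2 of H (binary 0010), so error is at position 2.
Correct: flip bit 2 of r = 010010001110100 to get c = 000010001110100.


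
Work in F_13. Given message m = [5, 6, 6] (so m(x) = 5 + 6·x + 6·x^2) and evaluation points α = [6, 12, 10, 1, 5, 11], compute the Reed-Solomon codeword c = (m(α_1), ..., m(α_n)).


c = [10, 5, 2, 4, 3, 4]

Message polynomial: m(x) = 5 + 6·x + 6·x^2 (mod 13).
For each evaluation point α_i, compute m(α_i) mod 13:
  α_1 = 6: Horner steps 6 → 3 → 10, so m(6) = 10.
  α_2 = 12: Horner steps 6 → 0 → 5, so m(12) = 5.
  α_3 = 10: Horner steps 6 → 1 → 2, so m(10) = 2.
  α_4 = 1: Horner steps 6 → 12 → 4, so m(1) = 4.
  α_5 = 5: Horner steps 6 → 10 → 3, so m(5) = 3.
  α_6 = 11: Horner steps 6 → 7 → 4, so m(11) = 4.
Codeword c = [10, 5, 2, 4, 3, 4] ∈ F_13^6.


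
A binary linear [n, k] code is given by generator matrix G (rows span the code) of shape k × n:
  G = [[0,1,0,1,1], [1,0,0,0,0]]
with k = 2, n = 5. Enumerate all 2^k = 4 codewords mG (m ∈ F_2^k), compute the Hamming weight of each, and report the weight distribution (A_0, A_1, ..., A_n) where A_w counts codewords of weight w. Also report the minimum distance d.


Weight distribution: A_0 = 1, A_1 = 1, A_3 = 1, A_4 = 1. Minimum distance d = 1.

Enumerate all 2^2 = 4 messages m ∈ F_2^2.
For each, compute codeword c = mG in F_2^5, then tally its weight.
  m = 00 → c = 00000, weight = 0.
  m = 10 → c = 01011, weight = 3.
  m = 01 → c = 10000, weight = 1.
  m = 11 → c = 11011, weight = 4.
Tally weights:
  weight 0: 1 codewords.
  weight 1: 1 codewords.
  weight 3: 1 codewords.
  weight 4: 1 codewords.
Minimum distance d = smallest w > 0 with A_w > 0 = 1.
Sanity: Σ A_w = 4 = 2^2 = 4 ✓.


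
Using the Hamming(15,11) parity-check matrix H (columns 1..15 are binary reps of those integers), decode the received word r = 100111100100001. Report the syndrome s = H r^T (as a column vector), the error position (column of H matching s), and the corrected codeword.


s = (0, 1, 0, 0)^T, error position = 4, corrected codeword c = 100011100100001

Compute s = H r^T mod 2 one row at a time:
  s_1 = 0 + 0 + 1 + 0 + 0 + 0 + 0 + 1 = 2 ≡ 0 (mod 2).
  s_2 = 1 + 1 + 1 + 1 + 0 + 0 + 0 + 1 = 5 ≡ 1 (mod 2).
  s_3 = 0 + 0 + 1 + 1 + 1 + 0 + 0 + 1 = 4 ≡ 0 (mod 2).
  s_4 = 1 + 0 + 1 + 1 + 0 + 0 + 0 + 1 = 4 ≡ 0 (mod 2).
s = (0, 1, 0, 0)^T — this equals column 4 of H (binary 0100), so error is at position 4.
Correct: flip bit 4 of r = 100111100100001 to get c = 100011100100001.


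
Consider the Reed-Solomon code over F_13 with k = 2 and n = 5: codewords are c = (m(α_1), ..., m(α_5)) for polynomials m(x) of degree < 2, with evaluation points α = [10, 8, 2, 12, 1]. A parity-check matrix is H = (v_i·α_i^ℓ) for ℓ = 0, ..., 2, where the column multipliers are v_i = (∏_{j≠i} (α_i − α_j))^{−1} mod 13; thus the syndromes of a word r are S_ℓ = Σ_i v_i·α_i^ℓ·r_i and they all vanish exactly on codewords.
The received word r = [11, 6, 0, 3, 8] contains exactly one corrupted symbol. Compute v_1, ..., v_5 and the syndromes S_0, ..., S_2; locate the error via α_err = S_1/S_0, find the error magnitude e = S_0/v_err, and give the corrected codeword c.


S = (9, 5, 10), error at position 3, error magnitude e = 9, c = [11, 6, 4, 3, 8].

Step 1: column multipliers v_i = (∏_{j≠i}(α_i − α_j))^{−1} mod 13.
  i = 1 (α = 10): (10−8)(10−2)(10−12)(10−1) = 2·8·(−2)·9 = −288 ≡ 11, so v_1 = 11^{−1} = 6 (mod 13).
  i = 2 (α = 8): (8−10)(8−2)(8−12)(8−1) = (−2)·6·(−4)·7 = 336 ≡ 11, so v_2 = 11^{−1} = 6 (mod 13).
  i = 3 (α = 2): (2−10)(2−8)(2−12)(2−1) = (−8)·(−6)·(−10)·1 = −480 ≡ 1, so v_3 = 1^{−1} = 1 (mod 13).
  i = 4 (α = 12): (12−10)(12−8)(12−2)(12−1) = 2·4·10·11 = 880 ≡ 9, so v_4 = 9^{−1} = 3 (mod 13).
  i = 5 (α = 1): (1−10)(1−8)(1−2)(1−12) = (−9)·(−7)·(−1)·(−11) = 693 ≡ 4, so v_5 = 4^{−1} = 10 (mod 13).
  v = [6, 6, 1, 3, 10].
Step 2: syndromes of r = [11, 6, 0, 3, 8] (all sums mod 13).
  S_0 = Σ v_i r_i = 6·11 + 6·6 + 1·0 + 3·3 + 10·8 = 191 ≡ 9.
  S_1 = Σ v_i α_i r_i = 6·10·11 + 6·8·6 + 1·2·0 + 3·12·3 + 10·1·8 = 1136 ≡ 5.
  α_i^2 mod 13 = [9, 12, 4, 1, 1].
  S_2 = Σ v_i α_i^2 r_i = 6·9·11 + 6·12·6 + 1·4·0 + 3·1·3 + 10·1·8 = 1115 ≡ 10.
  S = (9, 5, 10) ≠ 0, so r is not a codeword (an error is present).
Step 3: locate the error. For a single error e at position i, S_ℓ = v_i·e·α_i^ℓ, so α_err = S_1/S_0.
  S_0^{−1} = 9^{−1} = 3 (mod 13), so α_err = 5·3 = 15 ≡ 2 = α_3. Error position i = 3.
  Consistency check: S_2/S_1 = 10·8 = 80 ≡ 2 = α_err ✓ (single-error assumption holds).
Step 4: error magnitude e = S_0/v_3 = S_0·∏_{j≠3}(α_3 − α_j) = 9·1 = 9 ≡ 9 (mod 13).
Step 5: correct position 3: c_3 = r_3 − e = 0 − 9 ≡ 4 (mod 13). Hence c = [11, 6, 4, 3, 8].
  Check: interpolating c through the α_i gives m(x) = 12 + 9·x (degree < 2) with m(α_i) = c_i for every i, so c is indeed a codeword.
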